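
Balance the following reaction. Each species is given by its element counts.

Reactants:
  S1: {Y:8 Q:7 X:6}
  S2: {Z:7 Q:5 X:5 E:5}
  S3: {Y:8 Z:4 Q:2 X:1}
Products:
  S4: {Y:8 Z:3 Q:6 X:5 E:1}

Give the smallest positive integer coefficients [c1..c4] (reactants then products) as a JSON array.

Y: 3·8+1·0+2·8 = 40 | 5·8 = 40
Z: 3·0+1·7+2·4 = 15 | 5·3 = 15
Q: 3·7+1·5+2·2 = 30 | 5·6 = 30
X: 3·6+1·5+2·1 = 25 | 5·5 = 25
E: 3·0+1·5+2·0 = 5 | 5·1 = 5
gcd(3,1,2,5) = 1

Coefficients: [3, 1, 2, 5]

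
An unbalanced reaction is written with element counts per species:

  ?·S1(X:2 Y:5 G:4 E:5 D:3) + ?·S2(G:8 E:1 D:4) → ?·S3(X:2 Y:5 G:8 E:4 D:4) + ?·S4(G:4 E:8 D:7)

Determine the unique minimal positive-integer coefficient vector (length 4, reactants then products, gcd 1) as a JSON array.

Coefficients: [5, 3, 5, 1]

X: 5·2+3·0 = 10 | 5·2+1·0 = 10
Y: 5·5+3·0 = 25 | 5·5+1·0 = 25
G: 5·4+3·8 = 44 | 5·8+1·4 = 44
E: 5·5+3·1 = 28 | 5·4+1·8 = 28
D: 5·3+3·4 = 27 | 5·4+1·7 = 27
gcd(5,3,5,1) = 1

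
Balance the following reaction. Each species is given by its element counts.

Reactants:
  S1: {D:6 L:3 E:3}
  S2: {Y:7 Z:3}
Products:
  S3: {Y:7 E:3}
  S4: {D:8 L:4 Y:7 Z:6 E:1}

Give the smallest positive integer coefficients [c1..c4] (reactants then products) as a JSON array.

Coefficients: [4, 6, 3, 3]

D: 4·6+6·0 = 24 | 3·0+3·8 = 24
L: 4·3+6·0 = 12 | 3·0+3·4 = 12
Y: 4·0+6·7 = 42 | 3·7+3·7 = 42
Z: 4·0+6·3 = 18 | 3·0+3·6 = 18
E: 4·3+6·0 = 12 | 3·3+3·1 = 12
gcd(4,6,3,3) = 1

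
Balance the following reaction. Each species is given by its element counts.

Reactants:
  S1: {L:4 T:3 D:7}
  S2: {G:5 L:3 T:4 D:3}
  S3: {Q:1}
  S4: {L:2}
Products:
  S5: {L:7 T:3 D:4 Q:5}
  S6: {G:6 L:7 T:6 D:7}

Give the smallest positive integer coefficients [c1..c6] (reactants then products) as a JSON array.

Coefficients: [3, 6, 5, 6, 1, 5]

G: 3·0+6·5+5·0+6·0 = 30 | 1·0+5·6 = 30
L: 3·4+6·3+5·0+6·2 = 42 | 1·7+5·7 = 42
T: 3·3+6·4+5·0+6·0 = 33 | 1·3+5·6 = 33
D: 3·7+6·3+5·0+6·0 = 39 | 1·4+5·7 = 39
Q: 3·0+6·0+5·1+6·0 = 5 | 1·5+5·0 = 5
gcd(3,6,5,6,1,5) = 1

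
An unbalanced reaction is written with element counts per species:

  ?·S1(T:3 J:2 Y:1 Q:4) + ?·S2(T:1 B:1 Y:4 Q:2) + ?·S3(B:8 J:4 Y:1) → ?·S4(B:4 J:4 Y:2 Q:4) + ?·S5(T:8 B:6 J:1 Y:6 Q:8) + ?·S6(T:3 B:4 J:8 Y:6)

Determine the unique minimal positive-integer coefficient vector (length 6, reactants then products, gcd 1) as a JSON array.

Coefficients: [5, 4, 3, 3, 2, 1]

T: 5·3+4·1+3·0 = 19 | 3·0+2·8+1·3 = 19
B: 5·0+4·1+3·8 = 28 | 3·4+2·6+1·4 = 28
J: 5·2+4·0+3·4 = 22 | 3·4+2·1+1·8 = 22
Y: 5·1+4·4+3·1 = 24 | 3·2+2·6+1·6 = 24
Q: 5·4+4·2+3·0 = 28 | 3·4+2·8+1·0 = 28
gcd(5,4,3,3,2,1) = 1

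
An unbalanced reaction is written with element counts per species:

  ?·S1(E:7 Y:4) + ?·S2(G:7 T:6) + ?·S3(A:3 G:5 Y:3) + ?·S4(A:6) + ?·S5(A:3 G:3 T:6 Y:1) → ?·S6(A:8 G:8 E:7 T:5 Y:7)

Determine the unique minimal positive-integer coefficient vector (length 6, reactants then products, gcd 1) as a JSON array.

Coefficients: [6, 2, 5, 4, 3, 6]

A: 6·0+2·0+5·3+4·6+3·3 = 48 | 6·8 = 48
G: 6·0+2·7+5·5+4·0+3·3 = 48 | 6·8 = 48
E: 6·7+2·0+5·0+4·0+3·0 = 42 | 6·7 = 42
T: 6·0+2·6+5·0+4·0+3·6 = 30 | 6·5 = 30
Y: 6·4+2·0+5·3+4·0+3·1 = 42 | 6·7 = 42
gcd(6,2,5,4,3,6) = 1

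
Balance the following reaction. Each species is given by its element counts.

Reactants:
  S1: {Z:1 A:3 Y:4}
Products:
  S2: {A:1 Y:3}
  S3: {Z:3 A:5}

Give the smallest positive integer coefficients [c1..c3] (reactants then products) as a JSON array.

Coefficients: [3, 4, 1]

Z: 3·1 = 3 | 4·0+1·3 = 3
A: 3·3 = 9 | 4·1+1·5 = 9
Y: 3·4 = 12 | 4·3+1·0 = 12
gcd(3,4,1) = 1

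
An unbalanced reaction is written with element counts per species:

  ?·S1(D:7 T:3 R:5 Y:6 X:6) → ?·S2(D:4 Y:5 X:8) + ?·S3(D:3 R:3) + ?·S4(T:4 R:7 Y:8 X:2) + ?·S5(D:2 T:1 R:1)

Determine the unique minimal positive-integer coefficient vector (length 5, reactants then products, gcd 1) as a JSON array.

D: 3·7 = 21 | 2·4+1·3+1·0+5·2 = 21
T: 3·3 = 9 | 2·0+1·0+1·4+5·1 = 9
R: 3·5 = 15 | 2·0+1·3+1·7+5·1 = 15
Y: 3·6 = 18 | 2·5+1·0+1·8+5·0 = 18
X: 3·6 = 18 | 2·8+1·0+1·2+5·0 = 18
gcd(3,2,1,1,5) = 1

Coefficients: [3, 2, 1, 1, 5]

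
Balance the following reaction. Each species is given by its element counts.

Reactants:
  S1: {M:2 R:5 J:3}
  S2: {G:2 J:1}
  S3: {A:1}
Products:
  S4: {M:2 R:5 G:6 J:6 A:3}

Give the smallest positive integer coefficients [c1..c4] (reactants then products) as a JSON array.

Coefficients: [1, 3, 3, 1]

M: 1·2+3·0+3·0 = 2 | 1·2 = 2
R: 1·5+3·0+3·0 = 5 | 1·5 = 5
G: 1·0+3·2+3·0 = 6 | 1·6 = 6
J: 1·3+3·1+3·0 = 6 | 1·6 = 6
A: 1·0+3·0+3·1 = 3 | 1·3 = 3
gcd(1,3,3,1) = 1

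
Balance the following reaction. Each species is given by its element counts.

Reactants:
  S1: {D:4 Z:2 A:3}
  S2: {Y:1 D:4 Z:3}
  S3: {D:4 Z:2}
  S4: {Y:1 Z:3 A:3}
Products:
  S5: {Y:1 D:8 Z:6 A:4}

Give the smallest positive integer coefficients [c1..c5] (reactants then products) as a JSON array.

Coefficients: [5, 3, 4, 3, 6]

Y: 5·0+3·1+4·0+3·1 = 6 | 6·1 = 6
D: 5·4+3·4+4·4+3·0 = 48 | 6·8 = 48
Z: 5·2+3·3+4·2+3·3 = 36 | 6·6 = 36
A: 5·3+3·0+4·0+3·3 = 24 | 6·4 = 24
gcd(5,3,4,3,6) = 1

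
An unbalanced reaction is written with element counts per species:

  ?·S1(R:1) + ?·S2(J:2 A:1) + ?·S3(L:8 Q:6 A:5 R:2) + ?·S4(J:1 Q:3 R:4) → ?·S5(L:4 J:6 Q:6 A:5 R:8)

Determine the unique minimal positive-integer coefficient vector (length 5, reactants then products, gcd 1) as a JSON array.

L: 6·0+5·0+1·8+2·0 = 8 | 2·4 = 8
J: 6·0+5·2+1·0+2·1 = 12 | 2·6 = 12
Q: 6·0+5·0+1·6+2·3 = 12 | 2·6 = 12
A: 6·0+5·1+1·5+2·0 = 10 | 2·5 = 10
R: 6·1+5·0+1·2+2·4 = 16 | 2·8 = 16
gcd(6,5,1,2,2) = 1

Coefficients: [6, 5, 1, 2, 2]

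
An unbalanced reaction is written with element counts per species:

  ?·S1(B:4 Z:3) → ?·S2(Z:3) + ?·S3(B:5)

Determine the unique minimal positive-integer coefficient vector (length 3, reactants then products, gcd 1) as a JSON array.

Coefficients: [5, 5, 4]

B: 5·4 = 20 | 5·0+4·5 = 20
Z: 5·3 = 15 | 5·3+4·0 = 15
gcd(5,5,4) = 1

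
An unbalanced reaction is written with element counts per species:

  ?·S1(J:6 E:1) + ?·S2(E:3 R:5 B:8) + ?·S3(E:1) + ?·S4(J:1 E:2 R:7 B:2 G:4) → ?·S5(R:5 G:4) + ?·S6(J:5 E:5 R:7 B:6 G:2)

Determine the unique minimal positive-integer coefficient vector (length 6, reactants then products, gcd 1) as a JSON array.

Coefficients: [4, 3, 5, 6, 3, 6]

J: 4·6+3·0+5·0+6·1 = 30 | 3·0+6·5 = 30
E: 4·1+3·3+5·1+6·2 = 30 | 3·0+6·5 = 30
R: 4·0+3·5+5·0+6·7 = 57 | 3·5+6·7 = 57
B: 4·0+3·8+5·0+6·2 = 36 | 3·0+6·6 = 36
G: 4·0+3·0+5·0+6·4 = 24 | 3·4+6·2 = 24
gcd(4,3,5,6,3,6) = 1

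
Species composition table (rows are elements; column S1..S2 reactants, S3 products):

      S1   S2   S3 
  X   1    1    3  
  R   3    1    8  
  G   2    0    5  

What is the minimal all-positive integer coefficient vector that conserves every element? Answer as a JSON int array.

Coefficients: [5, 1, 2]

X: 5·1+1·1 = 6 | 2·3 = 6
R: 5·3+1·1 = 16 | 2·8 = 16
G: 5·2+1·0 = 10 | 2·5 = 10
gcd(5,1,2) = 1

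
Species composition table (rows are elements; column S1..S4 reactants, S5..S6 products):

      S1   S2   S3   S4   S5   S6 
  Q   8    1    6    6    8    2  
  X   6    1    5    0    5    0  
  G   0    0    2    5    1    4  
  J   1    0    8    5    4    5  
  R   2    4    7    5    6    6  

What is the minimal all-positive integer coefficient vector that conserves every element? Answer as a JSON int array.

Q: 1·8+4·1+3·6+3·6 = 48 | 5·8+4·2 = 48
X: 1·6+4·1+3·5+3·0 = 25 | 5·5+4·0 = 25
G: 1·0+4·0+3·2+3·5 = 21 | 5·1+4·4 = 21
J: 1·1+4·0+3·8+3·5 = 40 | 5·4+4·5 = 40
R: 1·2+4·4+3·7+3·5 = 54 | 5·6+4·6 = 54
gcd(1,4,3,3,5,4) = 1

Coefficients: [1, 4, 3, 3, 5, 4]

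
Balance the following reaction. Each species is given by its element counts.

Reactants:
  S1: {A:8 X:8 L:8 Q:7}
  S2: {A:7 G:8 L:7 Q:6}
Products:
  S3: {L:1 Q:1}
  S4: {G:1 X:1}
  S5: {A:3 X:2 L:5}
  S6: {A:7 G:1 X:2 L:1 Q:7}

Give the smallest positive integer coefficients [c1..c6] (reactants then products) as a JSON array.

Coefficients: [2, 1, 6, 6, 3, 2]

A: 2·8+1·7 = 23 | 6·0+6·0+3·3+2·7 = 23
G: 2·0+1·8 = 8 | 6·0+6·1+3·0+2·1 = 8
X: 2·8+1·0 = 16 | 6·0+6·1+3·2+2·2 = 16
L: 2·8+1·7 = 23 | 6·1+6·0+3·5+2·1 = 23
Q: 2·7+1·6 = 20 | 6·1+6·0+3·0+2·7 = 20
gcd(2,1,6,6,3,2) = 1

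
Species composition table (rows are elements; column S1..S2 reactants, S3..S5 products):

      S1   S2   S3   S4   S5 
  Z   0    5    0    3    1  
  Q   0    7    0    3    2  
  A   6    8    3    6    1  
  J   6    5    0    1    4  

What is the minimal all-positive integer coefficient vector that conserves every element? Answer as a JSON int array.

Z: 2·0+3·5 = 15 | 4·0+3·3+6·1 = 15
Q: 2·0+3·7 = 21 | 4·0+3·3+6·2 = 21
A: 2·6+3·8 = 36 | 4·3+3·6+6·1 = 36
J: 2·6+3·5 = 27 | 4·0+3·1+6·4 = 27
gcd(2,3,4,3,6) = 1

Coefficients: [2, 3, 4, 3, 6]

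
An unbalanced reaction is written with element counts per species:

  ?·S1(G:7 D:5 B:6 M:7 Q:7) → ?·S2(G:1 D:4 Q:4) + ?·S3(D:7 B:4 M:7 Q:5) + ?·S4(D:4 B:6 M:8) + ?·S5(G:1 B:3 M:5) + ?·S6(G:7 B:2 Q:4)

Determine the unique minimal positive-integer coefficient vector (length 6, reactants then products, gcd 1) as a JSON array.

G: 6·7 = 42 | 3·1+2·0+1·0+4·1+5·7 = 42
D: 6·5 = 30 | 3·4+2·7+1·4+4·0+5·0 = 30
B: 6·6 = 36 | 3·0+2·4+1·6+4·3+5·2 = 36
M: 6·7 = 42 | 3·0+2·7+1·8+4·5+5·0 = 42
Q: 6·7 = 42 | 3·4+2·5+1·0+4·0+5·4 = 42
gcd(6,3,2,1,4,5) = 1

Coefficients: [6, 3, 2, 1, 4, 5]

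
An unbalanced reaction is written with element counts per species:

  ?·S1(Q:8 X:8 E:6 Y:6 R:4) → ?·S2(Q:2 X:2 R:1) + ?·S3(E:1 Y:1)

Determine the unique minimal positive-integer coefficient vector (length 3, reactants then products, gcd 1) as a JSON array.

Coefficients: [1, 4, 6]

Q: 1·8 = 8 | 4·2+6·0 = 8
X: 1·8 = 8 | 4·2+6·0 = 8
E: 1·6 = 6 | 4·0+6·1 = 6
Y: 1·6 = 6 | 4·0+6·1 = 6
R: 1·4 = 4 | 4·1+6·0 = 4
gcd(1,4,6) = 1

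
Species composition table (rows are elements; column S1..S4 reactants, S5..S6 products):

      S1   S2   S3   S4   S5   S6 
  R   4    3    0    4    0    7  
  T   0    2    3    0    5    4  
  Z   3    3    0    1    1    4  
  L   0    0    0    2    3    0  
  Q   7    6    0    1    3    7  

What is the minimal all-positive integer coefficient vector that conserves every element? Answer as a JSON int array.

R: 1·4+4·3+6·0+3·4 = 28 | 2·0+4·7 = 28
T: 1·0+4·2+6·3+3·0 = 26 | 2·5+4·4 = 26
Z: 1·3+4·3+6·0+3·1 = 18 | 2·1+4·4 = 18
L: 1·0+4·0+6·0+3·2 = 6 | 2·3+4·0 = 6
Q: 1·7+4·6+6·0+3·1 = 34 | 2·3+4·7 = 34
gcd(1,4,6,3,2,4) = 1

Coefficients: [1, 4, 6, 3, 2, 4]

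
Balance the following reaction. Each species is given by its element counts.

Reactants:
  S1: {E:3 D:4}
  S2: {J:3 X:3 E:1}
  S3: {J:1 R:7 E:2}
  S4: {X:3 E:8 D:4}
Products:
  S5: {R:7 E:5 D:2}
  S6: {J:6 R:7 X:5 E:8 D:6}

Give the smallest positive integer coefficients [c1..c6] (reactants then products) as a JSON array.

J: 5·0+4·3+6·1+1·0 = 18 | 3·0+3·6 = 18
R: 5·0+4·0+6·7+1·0 = 42 | 3·7+3·7 = 42
X: 5·0+4·3+6·0+1·3 = 15 | 3·0+3·5 = 15
E: 5·3+4·1+6·2+1·8 = 39 | 3·5+3·8 = 39
D: 5·4+4·0+6·0+1·4 = 24 | 3·2+3·6 = 24
gcd(5,4,6,1,3,3) = 1

Coefficients: [5, 4, 6, 1, 3, 3]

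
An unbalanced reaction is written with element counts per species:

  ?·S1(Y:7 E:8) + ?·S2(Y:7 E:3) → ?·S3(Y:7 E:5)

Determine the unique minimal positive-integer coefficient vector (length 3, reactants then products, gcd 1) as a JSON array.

Y: 2·7+3·7 = 35 | 5·7 = 35
E: 2·8+3·3 = 25 | 5·5 = 25
gcd(2,3,5) = 1

Coefficients: [2, 3, 5]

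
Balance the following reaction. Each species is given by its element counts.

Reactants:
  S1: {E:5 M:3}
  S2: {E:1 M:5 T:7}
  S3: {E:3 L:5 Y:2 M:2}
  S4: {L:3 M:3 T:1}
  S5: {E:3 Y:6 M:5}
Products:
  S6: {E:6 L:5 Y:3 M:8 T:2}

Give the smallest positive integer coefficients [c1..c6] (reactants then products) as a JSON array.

Coefficients: [4, 1, 3, 5, 2, 6]

E: 4·5+1·1+3·3+5·0+2·3 = 36 | 6·6 = 36
L: 4·0+1·0+3·5+5·3+2·0 = 30 | 6·5 = 30
Y: 4·0+1·0+3·2+5·0+2·6 = 18 | 6·3 = 18
M: 4·3+1·5+3·2+5·3+2·5 = 48 | 6·8 = 48
T: 4·0+1·7+3·0+5·1+2·0 = 12 | 6·2 = 12
gcd(4,1,3,5,2,6) = 1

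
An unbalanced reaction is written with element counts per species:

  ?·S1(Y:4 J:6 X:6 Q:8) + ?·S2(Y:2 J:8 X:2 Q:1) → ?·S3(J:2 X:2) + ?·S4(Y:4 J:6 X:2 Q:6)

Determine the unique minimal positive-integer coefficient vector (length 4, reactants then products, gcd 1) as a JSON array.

Y: 2·4+2·2 = 12 | 5·0+3·4 = 12
J: 2·6+2·8 = 28 | 5·2+3·6 = 28
X: 2·6+2·2 = 16 | 5·2+3·2 = 16
Q: 2·8+2·1 = 18 | 5·0+3·6 = 18
gcd(2,2,5,3) = 1

Coefficients: [2, 2, 5, 3]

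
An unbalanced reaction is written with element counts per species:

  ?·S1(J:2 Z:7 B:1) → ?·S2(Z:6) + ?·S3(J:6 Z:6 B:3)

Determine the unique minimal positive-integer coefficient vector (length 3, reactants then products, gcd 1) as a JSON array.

Coefficients: [6, 5, 2]

J: 6·2 = 12 | 5·0+2·6 = 12
Z: 6·7 = 42 | 5·6+2·6 = 42
B: 6·1 = 6 | 5·0+2·3 = 6
gcd(6,5,2) = 1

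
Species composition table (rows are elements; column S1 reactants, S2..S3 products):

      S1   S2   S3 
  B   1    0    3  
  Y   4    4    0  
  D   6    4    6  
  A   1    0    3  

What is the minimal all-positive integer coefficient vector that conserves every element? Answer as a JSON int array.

B: 3·1 = 3 | 3·0+1·3 = 3
Y: 3·4 = 12 | 3·4+1·0 = 12
D: 3·6 = 18 | 3·4+1·6 = 18
A: 3·1 = 3 | 3·0+1·3 = 3
gcd(3,3,1) = 1

Coefficients: [3, 3, 1]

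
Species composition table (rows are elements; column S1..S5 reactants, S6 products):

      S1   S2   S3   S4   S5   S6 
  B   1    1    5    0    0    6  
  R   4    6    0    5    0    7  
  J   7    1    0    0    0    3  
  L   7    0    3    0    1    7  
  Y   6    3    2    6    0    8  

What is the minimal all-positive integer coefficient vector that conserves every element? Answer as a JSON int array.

B: 1·1+2·1+3·5+1·0+5·0 = 18 | 3·6 = 18
R: 1·4+2·6+3·0+1·5+5·0 = 21 | 3·7 = 21
J: 1·7+2·1+3·0+1·0+5·0 = 9 | 3·3 = 9
L: 1·7+2·0+3·3+1·0+5·1 = 21 | 3·7 = 21
Y: 1·6+2·3+3·2+1·6+5·0 = 24 | 3·8 = 24
gcd(1,2,3,1,5,3) = 1

Coefficients: [1, 2, 3, 1, 5, 3]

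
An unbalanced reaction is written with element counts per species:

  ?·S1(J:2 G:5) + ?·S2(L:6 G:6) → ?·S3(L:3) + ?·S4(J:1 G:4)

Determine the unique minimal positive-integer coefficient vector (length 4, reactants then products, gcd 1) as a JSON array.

Coefficients: [2, 1, 2, 4]

L: 2·0+1·6 = 6 | 2·3+4·0 = 6
J: 2·2+1·0 = 4 | 2·0+4·1 = 4
G: 2·5+1·6 = 16 | 2·0+4·4 = 16
gcd(2,1,2,4) = 1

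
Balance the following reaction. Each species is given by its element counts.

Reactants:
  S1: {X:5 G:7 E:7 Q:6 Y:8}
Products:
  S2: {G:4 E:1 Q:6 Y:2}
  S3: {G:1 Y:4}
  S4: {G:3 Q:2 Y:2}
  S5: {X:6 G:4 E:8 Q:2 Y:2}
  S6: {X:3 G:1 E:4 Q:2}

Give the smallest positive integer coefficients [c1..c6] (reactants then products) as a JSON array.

X: 3·5 = 15 | 1·0+4·0+2·0+1·6+3·3 = 15
G: 3·7 = 21 | 1·4+4·1+2·3+1·4+3·1 = 21
E: 3·7 = 21 | 1·1+4·0+2·0+1·8+3·4 = 21
Q: 3·6 = 18 | 1·6+4·0+2·2+1·2+3·2 = 18
Y: 3·8 = 24 | 1·2+4·4+2·2+1·2+3·0 = 24
gcd(3,1,4,2,1,3) = 1

Coefficients: [3, 1, 4, 2, 1, 3]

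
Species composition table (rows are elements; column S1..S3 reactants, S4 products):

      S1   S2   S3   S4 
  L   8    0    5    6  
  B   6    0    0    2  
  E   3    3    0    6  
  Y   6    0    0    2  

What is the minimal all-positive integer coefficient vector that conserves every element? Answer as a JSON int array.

Coefficients: [1, 5, 2, 3]

L: 1·8+5·0+2·5 = 18 | 3·6 = 18
B: 1·6+5·0+2·0 = 6 | 3·2 = 6
E: 1·3+5·3+2·0 = 18 | 3·6 = 18
Y: 1·6+5·0+2·0 = 6 | 3·2 = 6
gcd(1,5,2,3) = 1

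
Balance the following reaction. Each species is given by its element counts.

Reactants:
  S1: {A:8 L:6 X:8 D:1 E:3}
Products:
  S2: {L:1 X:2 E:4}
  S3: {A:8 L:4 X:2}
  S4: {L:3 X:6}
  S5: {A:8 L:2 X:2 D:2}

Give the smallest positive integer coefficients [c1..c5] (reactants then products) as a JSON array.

A: 4·8 = 32 | 3·0+2·8+3·0+2·8 = 32
L: 4·6 = 24 | 3·1+2·4+3·3+2·2 = 24
X: 4·8 = 32 | 3·2+2·2+3·6+2·2 = 32
D: 4·1 = 4 | 3·0+2·0+3·0+2·2 = 4
E: 4·3 = 12 | 3·4+2·0+3·0+2·0 = 12
gcd(4,3,2,3,2) = 1

Coefficients: [4, 3, 2, 3, 2]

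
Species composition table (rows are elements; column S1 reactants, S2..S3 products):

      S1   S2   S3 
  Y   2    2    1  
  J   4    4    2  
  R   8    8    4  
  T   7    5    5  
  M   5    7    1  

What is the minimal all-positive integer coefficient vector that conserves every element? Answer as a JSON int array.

Y: 5·2 = 10 | 3·2+4·1 = 10
J: 5·4 = 20 | 3·4+4·2 = 20
R: 5·8 = 40 | 3·8+4·4 = 40
T: 5·7 = 35 | 3·5+4·5 = 35
M: 5·5 = 25 | 3·7+4·1 = 25
gcd(5,3,4) = 1

Coefficients: [5, 3, 4]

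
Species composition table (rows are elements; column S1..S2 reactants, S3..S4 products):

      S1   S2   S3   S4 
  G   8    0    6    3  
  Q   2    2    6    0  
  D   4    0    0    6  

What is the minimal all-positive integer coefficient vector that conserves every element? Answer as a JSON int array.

Coefficients: [3, 6, 3, 2]

G: 3·8+6·0 = 24 | 3·6+2·3 = 24
Q: 3·2+6·2 = 18 | 3·6+2·0 = 18
D: 3·4+6·0 = 12 | 3·0+2·6 = 12
gcd(3,6,3,2) = 1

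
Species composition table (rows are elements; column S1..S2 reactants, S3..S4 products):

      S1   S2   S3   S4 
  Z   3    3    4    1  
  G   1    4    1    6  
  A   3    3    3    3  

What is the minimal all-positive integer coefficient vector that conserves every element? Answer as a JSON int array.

Coefficients: [4, 5, 6, 3]

Z: 4·3+5·3 = 27 | 6·4+3·1 = 27
G: 4·1+5·4 = 24 | 6·1+3·6 = 24
A: 4·3+5·3 = 27 | 6·3+3·3 = 27
gcd(4,5,6,3) = 1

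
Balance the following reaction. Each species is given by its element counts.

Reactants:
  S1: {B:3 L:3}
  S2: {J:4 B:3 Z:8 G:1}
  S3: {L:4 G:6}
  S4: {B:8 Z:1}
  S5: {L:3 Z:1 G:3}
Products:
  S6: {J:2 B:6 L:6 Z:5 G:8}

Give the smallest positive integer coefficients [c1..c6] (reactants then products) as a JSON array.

Coefficients: [1, 3, 6, 3, 3, 6]

J: 1·0+3·4+6·0+3·0+3·0 = 12 | 6·2 = 12
B: 1·3+3·3+6·0+3·8+3·0 = 36 | 6·6 = 36
L: 1·3+3·0+6·4+3·0+3·3 = 36 | 6·6 = 36
Z: 1·0+3·8+6·0+3·1+3·1 = 30 | 6·5 = 30
G: 1·0+3·1+6·6+3·0+3·3 = 48 | 6·8 = 48
gcd(1,3,6,3,3,6) = 1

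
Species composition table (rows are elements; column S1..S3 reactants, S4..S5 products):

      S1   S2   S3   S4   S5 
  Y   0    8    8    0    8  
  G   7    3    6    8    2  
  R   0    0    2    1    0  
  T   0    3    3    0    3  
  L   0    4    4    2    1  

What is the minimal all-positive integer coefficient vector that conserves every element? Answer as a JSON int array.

Coefficients: [5, 1, 3, 6, 4]

Y: 5·0+1·8+3·8 = 32 | 6·0+4·8 = 32
G: 5·7+1·3+3·6 = 56 | 6·8+4·2 = 56
R: 5·0+1·0+3·2 = 6 | 6·1+4·0 = 6
T: 5·0+1·3+3·3 = 12 | 6·0+4·3 = 12
L: 5·0+1·4+3·4 = 16 | 6·2+4·1 = 16
gcd(5,1,3,6,4) = 1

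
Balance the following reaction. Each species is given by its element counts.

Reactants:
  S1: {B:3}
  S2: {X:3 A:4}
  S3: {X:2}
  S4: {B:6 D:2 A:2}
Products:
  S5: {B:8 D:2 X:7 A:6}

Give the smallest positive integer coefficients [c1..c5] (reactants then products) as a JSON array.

Coefficients: [2, 3, 6, 3, 3]

B: 2·3+3·0+6·0+3·6 = 24 | 3·8 = 24
D: 2·0+3·0+6·0+3·2 = 6 | 3·2 = 6
X: 2·0+3·3+6·2+3·0 = 21 | 3·7 = 21
A: 2·0+3·4+6·0+3·2 = 18 | 3·6 = 18
gcd(2,3,6,3,3) = 1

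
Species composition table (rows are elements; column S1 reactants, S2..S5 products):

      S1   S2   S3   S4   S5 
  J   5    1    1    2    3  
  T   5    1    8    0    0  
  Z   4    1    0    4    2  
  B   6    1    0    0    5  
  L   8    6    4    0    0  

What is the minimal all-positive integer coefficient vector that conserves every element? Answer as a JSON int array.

J: 4·5 = 20 | 4·1+2·1+1·2+4·3 = 20
T: 4·5 = 20 | 4·1+2·8+1·0+4·0 = 20
Z: 4·4 = 16 | 4·1+2·0+1·4+4·2 = 16
B: 4·6 = 24 | 4·1+2·0+1·0+4·5 = 24
L: 4·8 = 32 | 4·6+2·4+1·0+4·0 = 32
gcd(4,4,2,1,4) = 1

Coefficients: [4, 4, 2, 1, 4]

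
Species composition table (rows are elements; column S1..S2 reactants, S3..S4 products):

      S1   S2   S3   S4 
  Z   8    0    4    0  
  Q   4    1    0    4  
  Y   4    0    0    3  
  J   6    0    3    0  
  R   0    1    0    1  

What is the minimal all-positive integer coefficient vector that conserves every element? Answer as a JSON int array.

Coefficients: [3, 4, 6, 4]

Z: 3·8+4·0 = 24 | 6·4+4·0 = 24
Q: 3·4+4·1 = 16 | 6·0+4·4 = 16
Y: 3·4+4·0 = 12 | 6·0+4·3 = 12
J: 3·6+4·0 = 18 | 6·3+4·0 = 18
R: 3·0+4·1 = 4 | 6·0+4·1 = 4
gcd(3,4,6,4) = 1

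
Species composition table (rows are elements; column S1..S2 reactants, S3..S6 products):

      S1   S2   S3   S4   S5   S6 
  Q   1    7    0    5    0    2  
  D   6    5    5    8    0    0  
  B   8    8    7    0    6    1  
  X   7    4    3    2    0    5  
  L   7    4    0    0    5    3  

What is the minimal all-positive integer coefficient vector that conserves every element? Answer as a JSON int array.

Q: 4·1+3·7 = 25 | 3·0+3·5+5·0+5·2 = 25
D: 4·6+3·5 = 39 | 3·5+3·8+5·0+5·0 = 39
B: 4·8+3·8 = 56 | 3·7+3·0+5·6+5·1 = 56
X: 4·7+3·4 = 40 | 3·3+3·2+5·0+5·5 = 40
L: 4·7+3·4 = 40 | 3·0+3·0+5·5+5·3 = 40
gcd(4,3,3,3,5,5) = 1

Coefficients: [4, 3, 3, 3, 5, 5]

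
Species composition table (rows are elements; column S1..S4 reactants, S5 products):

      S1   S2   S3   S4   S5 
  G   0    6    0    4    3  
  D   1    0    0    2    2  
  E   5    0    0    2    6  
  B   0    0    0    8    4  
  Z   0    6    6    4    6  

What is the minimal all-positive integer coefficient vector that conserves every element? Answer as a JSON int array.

Coefficients: [6, 1, 3, 3, 6]

G: 6·0+1·6+3·0+3·4 = 18 | 6·3 = 18
D: 6·1+1·0+3·0+3·2 = 12 | 6·2 = 12
E: 6·5+1·0+3·0+3·2 = 36 | 6·6 = 36
B: 6·0+1·0+3·0+3·8 = 24 | 6·4 = 24
Z: 6·0+1·6+3·6+3·4 = 36 | 6·6 = 36
gcd(6,1,3,3,6) = 1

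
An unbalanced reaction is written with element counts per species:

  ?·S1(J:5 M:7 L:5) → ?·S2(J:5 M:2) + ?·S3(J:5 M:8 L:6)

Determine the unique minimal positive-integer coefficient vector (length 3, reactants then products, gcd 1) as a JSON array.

Coefficients: [6, 1, 5]

J: 6·5 = 30 | 1·5+5·5 = 30
M: 6·7 = 42 | 1·2+5·8 = 42
L: 6·5 = 30 | 1·0+5·6 = 30
gcd(6,1,5) = 1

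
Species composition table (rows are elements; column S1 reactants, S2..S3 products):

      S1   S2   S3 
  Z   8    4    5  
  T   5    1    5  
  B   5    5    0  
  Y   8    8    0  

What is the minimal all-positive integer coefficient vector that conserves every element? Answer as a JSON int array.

Z: 5·8 = 40 | 5·4+4·5 = 40
T: 5·5 = 25 | 5·1+4·5 = 25
B: 5·5 = 25 | 5·5+4·0 = 25
Y: 5·8 = 40 | 5·8+4·0 = 40
gcd(5,5,4) = 1

Coefficients: [5, 5, 4]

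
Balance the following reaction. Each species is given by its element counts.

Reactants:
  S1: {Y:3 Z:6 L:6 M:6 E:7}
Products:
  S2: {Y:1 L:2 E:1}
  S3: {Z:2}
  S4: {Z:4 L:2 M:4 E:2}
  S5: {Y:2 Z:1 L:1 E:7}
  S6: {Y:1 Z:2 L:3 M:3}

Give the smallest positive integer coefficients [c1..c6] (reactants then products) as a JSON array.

Y: 5·3 = 15 | 1·1+1·0+3·0+4·2+6·1 = 15
Z: 5·6 = 30 | 1·0+1·2+3·4+4·1+6·2 = 30
L: 5·6 = 30 | 1·2+1·0+3·2+4·1+6·3 = 30
M: 5·6 = 30 | 1·0+1·0+3·4+4·0+6·3 = 30
E: 5·7 = 35 | 1·1+1·0+3·2+4·7+6·0 = 35
gcd(5,1,1,3,4,6) = 1

Coefficients: [5, 1, 1, 3, 4, 6]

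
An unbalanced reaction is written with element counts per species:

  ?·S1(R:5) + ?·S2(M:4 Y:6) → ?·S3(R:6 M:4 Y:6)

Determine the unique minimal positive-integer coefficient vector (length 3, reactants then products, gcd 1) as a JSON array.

Coefficients: [6, 5, 5]

R: 6·5+5·0 = 30 | 5·6 = 30
M: 6·0+5·4 = 20 | 5·4 = 20
Y: 6·0+5·6 = 30 | 5·6 = 30
gcd(6,5,5) = 1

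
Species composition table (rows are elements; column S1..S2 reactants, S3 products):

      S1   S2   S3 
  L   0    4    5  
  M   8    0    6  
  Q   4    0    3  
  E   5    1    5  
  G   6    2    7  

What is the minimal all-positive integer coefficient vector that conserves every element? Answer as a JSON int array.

L: 3·0+5·4 = 20 | 4·5 = 20
M: 3·8+5·0 = 24 | 4·6 = 24
Q: 3·4+5·0 = 12 | 4·3 = 12
E: 3·5+5·1 = 20 | 4·5 = 20
G: 3·6+5·2 = 28 | 4·7 = 28
gcd(3,5,4) = 1

Coefficients: [3, 5, 4]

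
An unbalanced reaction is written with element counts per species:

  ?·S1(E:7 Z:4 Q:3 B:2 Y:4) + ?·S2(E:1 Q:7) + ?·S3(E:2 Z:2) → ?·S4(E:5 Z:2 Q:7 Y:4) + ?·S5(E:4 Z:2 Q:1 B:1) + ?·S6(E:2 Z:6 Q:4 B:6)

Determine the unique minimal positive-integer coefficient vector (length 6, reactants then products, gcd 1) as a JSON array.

E: 5·7+4·1+2·2 = 43 | 5·5+4·4+1·2 = 43
Z: 5·4+4·0+2·2 = 24 | 5·2+4·2+1·6 = 24
Q: 5·3+4·7+2·0 = 43 | 5·7+4·1+1·4 = 43
B: 5·2+4·0+2·0 = 10 | 5·0+4·1+1·6 = 10
Y: 5·4+4·0+2·0 = 20 | 5·4+4·0+1·0 = 20
gcd(5,4,2,5,4,1) = 1

Coefficients: [5, 4, 2, 5, 4, 1]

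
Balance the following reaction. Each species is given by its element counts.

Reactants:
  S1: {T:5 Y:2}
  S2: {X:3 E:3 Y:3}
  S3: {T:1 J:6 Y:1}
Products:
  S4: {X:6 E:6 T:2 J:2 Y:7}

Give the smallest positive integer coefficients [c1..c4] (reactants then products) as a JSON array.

X: 1·0+6·3+1·0 = 18 | 3·6 = 18
E: 1·0+6·3+1·0 = 18 | 3·6 = 18
T: 1·5+6·0+1·1 = 6 | 3·2 = 6
J: 1·0+6·0+1·6 = 6 | 3·2 = 6
Y: 1·2+6·3+1·1 = 21 | 3·7 = 21
gcd(1,6,1,3) = 1

Coefficients: [1, 6, 1, 3]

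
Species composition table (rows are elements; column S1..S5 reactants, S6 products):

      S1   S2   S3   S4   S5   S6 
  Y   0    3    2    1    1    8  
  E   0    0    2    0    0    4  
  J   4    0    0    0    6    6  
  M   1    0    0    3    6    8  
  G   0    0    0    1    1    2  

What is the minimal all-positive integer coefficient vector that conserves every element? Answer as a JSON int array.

Y: 3·0+2·3+6·2+5·1+1·1 = 24 | 3·8 = 24
E: 3·0+2·0+6·2+5·0+1·0 = 12 | 3·4 = 12
J: 3·4+2·0+6·0+5·0+1·6 = 18 | 3·6 = 18
M: 3·1+2·0+6·0+5·3+1·6 = 24 | 3·8 = 24
G: 3·0+2·0+6·0+5·1+1·1 = 6 | 3·2 = 6
gcd(3,2,6,5,1,3) = 1

Coefficients: [3, 2, 6, 5, 1, 3]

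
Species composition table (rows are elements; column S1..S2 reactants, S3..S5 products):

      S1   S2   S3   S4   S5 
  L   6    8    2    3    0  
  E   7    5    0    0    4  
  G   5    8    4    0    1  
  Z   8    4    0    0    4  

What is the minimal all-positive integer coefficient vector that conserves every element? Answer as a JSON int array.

Coefficients: [2, 2, 5, 6, 6]

L: 2·6+2·8 = 28 | 5·2+6·3+6·0 = 28
E: 2·7+2·5 = 24 | 5·0+6·0+6·4 = 24
G: 2·5+2·8 = 26 | 5·4+6·0+6·1 = 26
Z: 2·8+2·4 = 24 | 5·0+6·0+6·4 = 24
gcd(2,2,5,6,6) = 1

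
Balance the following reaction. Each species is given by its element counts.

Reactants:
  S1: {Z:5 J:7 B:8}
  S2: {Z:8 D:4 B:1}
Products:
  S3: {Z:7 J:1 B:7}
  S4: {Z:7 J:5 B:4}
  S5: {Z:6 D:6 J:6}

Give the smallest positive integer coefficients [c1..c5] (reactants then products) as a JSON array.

Coefficients: [5, 6, 6, 1, 4]

Z: 5·5+6·8 = 73 | 6·7+1·7+4·6 = 73
D: 5·0+6·4 = 24 | 6·0+1·0+4·6 = 24
J: 5·7+6·0 = 35 | 6·1+1·5+4·6 = 35
B: 5·8+6·1 = 46 | 6·7+1·4+4·0 = 46
gcd(5,6,6,1,4) = 1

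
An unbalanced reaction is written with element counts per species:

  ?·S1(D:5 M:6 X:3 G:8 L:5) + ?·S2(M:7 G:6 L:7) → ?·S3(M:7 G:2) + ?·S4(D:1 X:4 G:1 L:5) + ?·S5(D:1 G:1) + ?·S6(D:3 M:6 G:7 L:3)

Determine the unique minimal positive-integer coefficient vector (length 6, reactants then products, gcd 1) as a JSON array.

D: 4·5+1·0 = 20 | 1·0+3·1+5·1+4·3 = 20
M: 4·6+1·7 = 31 | 1·7+3·0+5·0+4·6 = 31
X: 4·3+1·0 = 12 | 1·0+3·4+5·0+4·0 = 12
G: 4·8+1·6 = 38 | 1·2+3·1+5·1+4·7 = 38
L: 4·5+1·7 = 27 | 1·0+3·5+5·0+4·3 = 27
gcd(4,1,1,3,5,4) = 1

Coefficients: [4, 1, 1, 3, 5, 4]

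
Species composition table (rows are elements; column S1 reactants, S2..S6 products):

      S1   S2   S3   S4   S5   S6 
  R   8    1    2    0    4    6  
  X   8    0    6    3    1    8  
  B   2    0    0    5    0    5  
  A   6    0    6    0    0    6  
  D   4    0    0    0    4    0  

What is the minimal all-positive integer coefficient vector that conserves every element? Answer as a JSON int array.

Coefficients: [5, 6, 4, 1, 5, 1]

R: 5·8 = 40 | 6·1+4·2+1·0+5·4+1·6 = 40
X: 5·8 = 40 | 6·0+4·6+1·3+5·1+1·8 = 40
B: 5·2 = 10 | 6·0+4·0+1·5+5·0+1·5 = 10
A: 5·6 = 30 | 6·0+4·6+1·0+5·0+1·6 = 30
D: 5·4 = 20 | 6·0+4·0+1·0+5·4+1·0 = 20
gcd(5,6,4,1,5,1) = 1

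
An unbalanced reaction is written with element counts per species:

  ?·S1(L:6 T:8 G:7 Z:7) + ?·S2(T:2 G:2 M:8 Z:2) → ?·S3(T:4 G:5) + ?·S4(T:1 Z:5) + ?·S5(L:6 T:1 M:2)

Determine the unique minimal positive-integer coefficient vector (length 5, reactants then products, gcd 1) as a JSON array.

L: 4·6+1·0 = 24 | 6·0+6·0+4·6 = 24
T: 4·8+1·2 = 34 | 6·4+6·1+4·1 = 34
G: 4·7+1·2 = 30 | 6·5+6·0+4·0 = 30
M: 4·0+1·8 = 8 | 6·0+6·0+4·2 = 8
Z: 4·7+1·2 = 30 | 6·0+6·5+4·0 = 30
gcd(4,1,6,6,4) = 1

Coefficients: [4, 1, 6, 6, 4]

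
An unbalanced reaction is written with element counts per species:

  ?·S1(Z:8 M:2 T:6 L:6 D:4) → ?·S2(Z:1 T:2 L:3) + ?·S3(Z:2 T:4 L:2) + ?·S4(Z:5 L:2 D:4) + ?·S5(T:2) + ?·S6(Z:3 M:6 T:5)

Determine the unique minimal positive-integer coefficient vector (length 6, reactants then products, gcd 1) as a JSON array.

Z: 6·8 = 48 | 6·1+3·2+6·5+1·0+2·3 = 48
M: 6·2 = 12 | 6·0+3·0+6·0+1·0+2·6 = 12
T: 6·6 = 36 | 6·2+3·4+6·0+1·2+2·5 = 36
L: 6·6 = 36 | 6·3+3·2+6·2+1·0+2·0 = 36
D: 6·4 = 24 | 6·0+3·0+6·4+1·0+2·0 = 24
gcd(6,6,3,6,1,2) = 1

Coefficients: [6, 6, 3, 6, 1, 2]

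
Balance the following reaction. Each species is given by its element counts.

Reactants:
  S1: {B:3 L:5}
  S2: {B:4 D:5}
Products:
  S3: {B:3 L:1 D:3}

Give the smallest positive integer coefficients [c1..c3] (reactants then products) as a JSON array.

Coefficients: [1, 3, 5]

B: 1·3+3·4 = 15 | 5·3 = 15
L: 1·5+3·0 = 5 | 5·1 = 5
D: 1·0+3·5 = 15 | 5·3 = 15
gcd(1,3,5) = 1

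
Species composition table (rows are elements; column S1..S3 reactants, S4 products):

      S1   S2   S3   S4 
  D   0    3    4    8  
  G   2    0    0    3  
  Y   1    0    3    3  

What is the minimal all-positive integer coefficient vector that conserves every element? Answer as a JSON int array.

D: 3·0+4·3+1·4 = 16 | 2·8 = 16
G: 3·2+4·0+1·0 = 6 | 2·3 = 6
Y: 3·1+4·0+1·3 = 6 | 2·3 = 6
gcd(3,4,1,2) = 1

Coefficients: [3, 4, 1, 2]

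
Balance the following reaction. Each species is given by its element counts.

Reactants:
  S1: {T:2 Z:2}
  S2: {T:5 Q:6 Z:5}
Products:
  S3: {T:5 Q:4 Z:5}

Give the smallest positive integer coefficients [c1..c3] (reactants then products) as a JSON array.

T: 5·2+4·5 = 30 | 6·5 = 30
Q: 5·0+4·6 = 24 | 6·4 = 24
Z: 5·2+4·5 = 30 | 6·5 = 30
gcd(5,4,6) = 1

Coefficients: [5, 4, 6]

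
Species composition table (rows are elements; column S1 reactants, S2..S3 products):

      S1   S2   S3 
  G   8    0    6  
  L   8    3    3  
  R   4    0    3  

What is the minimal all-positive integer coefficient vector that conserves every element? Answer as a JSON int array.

G: 3·8 = 24 | 4·0+4·6 = 24
L: 3·8 = 24 | 4·3+4·3 = 24
R: 3·4 = 12 | 4·0+4·3 = 12
gcd(3,4,4) = 1

Coefficients: [3, 4, 4]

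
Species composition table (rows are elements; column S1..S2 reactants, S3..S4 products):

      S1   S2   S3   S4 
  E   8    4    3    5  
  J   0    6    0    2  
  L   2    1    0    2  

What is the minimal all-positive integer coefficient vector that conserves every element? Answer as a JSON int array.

E: 5·8+2·4 = 48 | 6·3+6·5 = 48
J: 5·0+2·6 = 12 | 6·0+6·2 = 12
L: 5·2+2·1 = 12 | 6·0+6·2 = 12
gcd(5,2,6,6) = 1

Coefficients: [5, 2, 6, 6]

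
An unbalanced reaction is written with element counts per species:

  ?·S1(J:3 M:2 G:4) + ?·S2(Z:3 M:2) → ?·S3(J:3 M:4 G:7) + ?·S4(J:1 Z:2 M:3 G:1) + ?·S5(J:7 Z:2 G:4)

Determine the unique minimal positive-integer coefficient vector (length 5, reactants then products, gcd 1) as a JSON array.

Coefficients: [5, 2, 2, 2, 1]

J: 5·3+2·0 = 15 | 2·3+2·1+1·7 = 15
Z: 5·0+2·3 = 6 | 2·0+2·2+1·2 = 6
M: 5·2+2·2 = 14 | 2·4+2·3+1·0 = 14
G: 5·4+2·0 = 20 | 2·7+2·1+1·4 = 20
gcd(5,2,2,2,1) = 1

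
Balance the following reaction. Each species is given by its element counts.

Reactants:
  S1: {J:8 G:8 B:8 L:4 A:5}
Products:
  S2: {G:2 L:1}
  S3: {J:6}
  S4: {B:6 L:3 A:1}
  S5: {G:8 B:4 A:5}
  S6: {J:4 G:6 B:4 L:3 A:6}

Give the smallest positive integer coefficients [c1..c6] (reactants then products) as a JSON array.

J: 5·8 = 40 | 5·0+6·6+4·0+3·0+1·4 = 40
G: 5·8 = 40 | 5·2+6·0+4·0+3·8+1·6 = 40
B: 5·8 = 40 | 5·0+6·0+4·6+3·4+1·4 = 40
L: 5·4 = 20 | 5·1+6·0+4·3+3·0+1·3 = 20
A: 5·5 = 25 | 5·0+6·0+4·1+3·5+1·6 = 25
gcd(5,5,6,4,3,1) = 1

Coefficients: [5, 5, 6, 4, 3, 1]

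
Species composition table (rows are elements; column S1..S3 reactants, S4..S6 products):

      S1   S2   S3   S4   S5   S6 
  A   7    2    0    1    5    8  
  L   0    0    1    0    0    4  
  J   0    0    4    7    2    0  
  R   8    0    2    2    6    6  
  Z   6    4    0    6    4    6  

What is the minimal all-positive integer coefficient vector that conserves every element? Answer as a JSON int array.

Coefficients: [1, 4, 4, 2, 1, 1]

A: 1·7+4·2+4·0 = 15 | 2·1+1·5+1·8 = 15
L: 1·0+4·0+4·1 = 4 | 2·0+1·0+1·4 = 4
J: 1·0+4·0+4·4 = 16 | 2·7+1·2+1·0 = 16
R: 1·8+4·0+4·2 = 16 | 2·2+1·6+1·6 = 16
Z: 1·6+4·4+4·0 = 22 | 2·6+1·4+1·6 = 22
gcd(1,4,4,2,1,1) = 1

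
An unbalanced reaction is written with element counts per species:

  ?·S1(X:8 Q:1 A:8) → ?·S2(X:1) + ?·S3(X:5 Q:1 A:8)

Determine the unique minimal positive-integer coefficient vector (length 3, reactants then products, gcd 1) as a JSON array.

X: 1·8 = 8 | 3·1+1·5 = 8
Q: 1·1 = 1 | 3·0+1·1 = 1
A: 1·8 = 8 | 3·0+1·8 = 8
gcd(1,3,1) = 1

Coefficients: [1, 3, 1]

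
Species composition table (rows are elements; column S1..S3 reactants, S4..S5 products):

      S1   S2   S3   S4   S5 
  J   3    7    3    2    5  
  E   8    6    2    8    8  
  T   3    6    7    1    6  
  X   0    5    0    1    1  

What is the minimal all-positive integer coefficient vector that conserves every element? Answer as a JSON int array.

J: 4·3+1·7+1·3 = 22 | 1·2+4·5 = 22
E: 4·8+1·6+1·2 = 40 | 1·8+4·8 = 40
T: 4·3+1·6+1·7 = 25 | 1·1+4·6 = 25
X: 4·0+1·5+1·0 = 5 | 1·1+4·1 = 5
gcd(4,1,1,1,4) = 1

Coefficients: [4, 1, 1, 1, 4]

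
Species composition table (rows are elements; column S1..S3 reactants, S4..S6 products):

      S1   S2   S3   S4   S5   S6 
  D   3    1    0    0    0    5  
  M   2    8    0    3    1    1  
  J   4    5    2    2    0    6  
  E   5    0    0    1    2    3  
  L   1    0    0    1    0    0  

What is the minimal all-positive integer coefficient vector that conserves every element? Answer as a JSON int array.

Coefficients: [6, 2, 1, 6, 6, 4]

D: 6·3+2·1+1·0 = 20 | 6·0+6·0+4·5 = 20
M: 6·2+2·8+1·0 = 28 | 6·3+6·1+4·1 = 28
J: 6·4+2·5+1·2 = 36 | 6·2+6·0+4·6 = 36
E: 6·5+2·0+1·0 = 30 | 6·1+6·2+4·3 = 30
L: 6·1+2·0+1·0 = 6 | 6·1+6·0+4·0 = 6
gcd(6,2,1,6,6,4) = 1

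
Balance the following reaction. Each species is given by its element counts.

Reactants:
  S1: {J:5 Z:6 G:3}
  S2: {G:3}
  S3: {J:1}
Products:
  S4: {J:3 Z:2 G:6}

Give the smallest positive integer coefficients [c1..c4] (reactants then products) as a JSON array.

J: 1·5+5·0+4·1 = 9 | 3·3 = 9
Z: 1·6+5·0+4·0 = 6 | 3·2 = 6
G: 1·3+5·3+4·0 = 18 | 3·6 = 18
gcd(1,5,4,3) = 1

Coefficients: [1, 5, 4, 3]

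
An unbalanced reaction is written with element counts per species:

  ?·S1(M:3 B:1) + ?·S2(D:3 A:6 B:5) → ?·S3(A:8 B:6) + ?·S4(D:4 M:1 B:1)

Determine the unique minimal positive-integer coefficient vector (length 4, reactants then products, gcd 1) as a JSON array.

Coefficients: [1, 4, 3, 3]

D: 1·0+4·3 = 12 | 3·0+3·4 = 12
A: 1·0+4·6 = 24 | 3·8+3·0 = 24
M: 1·3+4·0 = 3 | 3·0+3·1 = 3
B: 1·1+4·5 = 21 | 3·6+3·1 = 21
gcd(1,4,3,3) = 1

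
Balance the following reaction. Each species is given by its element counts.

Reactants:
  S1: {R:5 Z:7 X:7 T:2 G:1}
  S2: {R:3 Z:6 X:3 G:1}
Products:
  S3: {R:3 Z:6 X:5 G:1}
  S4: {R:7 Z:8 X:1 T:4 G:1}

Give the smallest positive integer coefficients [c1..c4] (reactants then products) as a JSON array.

Coefficients: [2, 4, 5, 1]

R: 2·5+4·3 = 22 | 5·3+1·7 = 22
Z: 2·7+4·6 = 38 | 5·6+1·8 = 38
X: 2·7+4·3 = 26 | 5·5+1·1 = 26
T: 2·2+4·0 = 4 | 5·0+1·4 = 4
G: 2·1+4·1 = 6 | 5·1+1·1 = 6
gcd(2,4,5,1) = 1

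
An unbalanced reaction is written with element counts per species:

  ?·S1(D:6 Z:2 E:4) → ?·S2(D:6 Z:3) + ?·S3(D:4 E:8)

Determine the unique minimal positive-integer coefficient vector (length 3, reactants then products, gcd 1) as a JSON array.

Coefficients: [6, 4, 3]

D: 6·6 = 36 | 4·6+3·4 = 36
Z: 6·2 = 12 | 4·3+3·0 = 12
E: 6·4 = 24 | 4·0+3·8 = 24
gcd(6,4,3) = 1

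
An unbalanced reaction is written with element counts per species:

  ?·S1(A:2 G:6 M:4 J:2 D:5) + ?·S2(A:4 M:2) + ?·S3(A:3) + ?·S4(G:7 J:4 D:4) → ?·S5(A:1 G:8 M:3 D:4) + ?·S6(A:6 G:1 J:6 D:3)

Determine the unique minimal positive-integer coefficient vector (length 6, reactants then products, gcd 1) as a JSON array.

Coefficients: [4, 1, 6, 4, 6, 4]

A: 4·2+1·4+6·3+4·0 = 30 | 6·1+4·6 = 30
G: 4·6+1·0+6·0+4·7 = 52 | 6·8+4·1 = 52
M: 4·4+1·2+6·0+4·0 = 18 | 6·3+4·0 = 18
J: 4·2+1·0+6·0+4·4 = 24 | 6·0+4·6 = 24
D: 4·5+1·0+6·0+4·4 = 36 | 6·4+4·3 = 36
gcd(4,1,6,4,6,4) = 1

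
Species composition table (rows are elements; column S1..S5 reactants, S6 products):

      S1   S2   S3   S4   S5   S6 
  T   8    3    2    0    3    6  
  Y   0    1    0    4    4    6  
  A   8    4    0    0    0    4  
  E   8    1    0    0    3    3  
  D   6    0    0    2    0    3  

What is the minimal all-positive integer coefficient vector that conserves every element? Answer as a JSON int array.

T: 1·8+4·3+5·2+6·0+2·3 = 36 | 6·6 = 36
Y: 1·0+4·1+5·0+6·4+2·4 = 36 | 6·6 = 36
A: 1·8+4·4+5·0+6·0+2·0 = 24 | 6·4 = 24
E: 1·8+4·1+5·0+6·0+2·3 = 18 | 6·3 = 18
D: 1·6+4·0+5·0+6·2+2·0 = 18 | 6·3 = 18
gcd(1,4,5,6,2,6) = 1

Coefficients: [1, 4, 5, 6, 2, 6]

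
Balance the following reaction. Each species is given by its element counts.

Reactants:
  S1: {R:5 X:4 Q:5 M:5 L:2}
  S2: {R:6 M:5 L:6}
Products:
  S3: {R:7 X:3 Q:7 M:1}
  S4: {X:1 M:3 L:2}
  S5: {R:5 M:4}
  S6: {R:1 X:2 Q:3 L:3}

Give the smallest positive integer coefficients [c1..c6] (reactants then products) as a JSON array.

Coefficients: [5, 3, 1, 5, 6, 6]

R: 5·5+3·6 = 43 | 1·7+5·0+6·5+6·1 = 43
X: 5·4+3·0 = 20 | 1·3+5·1+6·0+6·2 = 20
Q: 5·5+3·0 = 25 | 1·7+5·0+6·0+6·3 = 25
M: 5·5+3·5 = 40 | 1·1+5·3+6·4+6·0 = 40
L: 5·2+3·6 = 28 | 1·0+5·2+6·0+6·3 = 28
gcd(5,3,1,5,6,6) = 1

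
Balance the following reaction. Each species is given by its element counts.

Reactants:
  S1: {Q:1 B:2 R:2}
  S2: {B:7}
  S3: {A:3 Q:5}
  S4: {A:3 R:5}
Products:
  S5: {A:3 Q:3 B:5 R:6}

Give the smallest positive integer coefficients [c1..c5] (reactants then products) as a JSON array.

A: 4·0+1·0+1·3+2·3 = 9 | 3·3 = 9
Q: 4·1+1·0+1·5+2·0 = 9 | 3·3 = 9
B: 4·2+1·7+1·0+2·0 = 15 | 3·5 = 15
R: 4·2+1·0+1·0+2·5 = 18 | 3·6 = 18
gcd(4,1,1,2,3) = 1

Coefficients: [4, 1, 1, 2, 3]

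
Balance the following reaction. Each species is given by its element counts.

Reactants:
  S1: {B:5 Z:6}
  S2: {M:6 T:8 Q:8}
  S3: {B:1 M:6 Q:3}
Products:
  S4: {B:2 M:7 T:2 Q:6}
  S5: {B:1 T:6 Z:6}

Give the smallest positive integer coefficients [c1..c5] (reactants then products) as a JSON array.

B: 2·5+3·0+4·1 = 14 | 6·2+2·1 = 14
M: 2·0+3·6+4·6 = 42 | 6·7+2·0 = 42
T: 2·0+3·8+4·0 = 24 | 6·2+2·6 = 24
Q: 2·0+3·8+4·3 = 36 | 6·6+2·0 = 36
Z: 2·6+3·0+4·0 = 12 | 6·0+2·6 = 12
gcd(2,3,4,6,2) = 1

Coefficients: [2, 3, 4, 6, 2]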